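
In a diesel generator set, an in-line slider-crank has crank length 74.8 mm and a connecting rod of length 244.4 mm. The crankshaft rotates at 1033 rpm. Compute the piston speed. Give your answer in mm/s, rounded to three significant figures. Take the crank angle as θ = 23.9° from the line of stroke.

4200

ω = 2π·1033/60 = 108.2 rad/s
For an in-line slider-crank, x = r cosθ + √(L² − r² sin²θ), so v = −rω sinθ·[1 + r cosθ/√(L² − r² sin²θ)].
With r = 0.0748 m, L = 0.2444 m, θ = 23.9°: √(L² − r² sin²θ) = 0.24251 m.
v = −0.0748·108.2·0.40514·[1 + 0.0748·0.91425/0.24251] = -4.2026 m/s.
|v| = 4.2026 m/s = 4202.6 mm/s.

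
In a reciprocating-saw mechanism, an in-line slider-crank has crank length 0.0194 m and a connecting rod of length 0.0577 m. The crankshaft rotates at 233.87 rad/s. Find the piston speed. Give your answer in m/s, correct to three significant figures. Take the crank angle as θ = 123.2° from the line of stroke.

ω = 233.9 rad/s
For an in-line slider-crank, x = r cosθ + √(L² − r² sin²θ), so v = −rω sinθ·[1 + r cosθ/√(L² − r² sin²θ)].
With r = 0.0194 m, L = 0.0577 m, θ = 123.2°: √(L² − r² sin²θ) = 0.055369 m.
v = −0.0194·233.9·0.83676·[1 + 0.0194·-0.54756/0.055369] = -3.0681 m/s.
|v| = 3.0681 m/s.

3.07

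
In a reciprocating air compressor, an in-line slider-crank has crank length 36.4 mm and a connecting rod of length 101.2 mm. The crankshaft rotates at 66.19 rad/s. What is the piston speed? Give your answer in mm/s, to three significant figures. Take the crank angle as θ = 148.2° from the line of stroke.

ω = 66.19 rad/s
For an in-line slider-crank, x = r cosθ + √(L² − r² sin²θ), so v = −rω sinθ·[1 + r cosθ/√(L² − r² sin²θ)].
With r = 0.0364 m, L = 0.1012 m, θ = 148.2°: √(L² − r² sin²θ) = 0.099366 m.
v = −0.0364·66.19·0.52696·[1 + 0.0364·-0.84989/0.099366] = -0.87433 m/s.
|v| = 0.87433 m/s = 874.33 mm/s.

874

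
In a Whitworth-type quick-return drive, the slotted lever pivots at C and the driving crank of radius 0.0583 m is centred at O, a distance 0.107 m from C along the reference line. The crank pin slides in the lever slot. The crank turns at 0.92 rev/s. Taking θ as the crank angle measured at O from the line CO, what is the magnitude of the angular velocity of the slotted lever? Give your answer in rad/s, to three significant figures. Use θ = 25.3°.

2.00

ω = 5.781 rad/s (from 0.92 rev/s).
Crank pin A relative to C: A = (d + r cosθ, r sinθ); lever angle φ = atan2(r sinθ, d + r cosθ).
Differentiating tanφ: φ̇ = rω(d cosθ + r)/(d² + r² + 2dr cosθ).
d² + r² + 2dr cosθ = |CA|² = 0.0261274 m²;  d cosθ + r = +0.15504 m.
|ω_lever| = |0.0583·5.781·+0.15504| / 0.0261274 = 1.9997 rad/s.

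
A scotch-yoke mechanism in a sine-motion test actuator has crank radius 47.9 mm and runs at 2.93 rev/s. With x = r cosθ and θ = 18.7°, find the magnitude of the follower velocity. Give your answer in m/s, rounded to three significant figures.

ω = 18.41 rad/s (from 2.93 rev/s).
x = r cosθ ⇒ ẋ = −rω sinθ.
|v| = rω|sinθ| = 0.0479·18.41·|sin 18.7°| = 0.28272 m/s.

0.283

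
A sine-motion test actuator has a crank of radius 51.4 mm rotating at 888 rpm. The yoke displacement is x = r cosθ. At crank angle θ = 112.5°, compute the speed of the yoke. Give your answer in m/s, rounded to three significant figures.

ω = 92.99 rad/s (from 888 rpm).
x = r cosθ ⇒ ẋ = −rω sinθ.
|v| = rω|sinθ| = 0.0514·92.99·|sin 112.5°| = 4.4159 m/s.

4.42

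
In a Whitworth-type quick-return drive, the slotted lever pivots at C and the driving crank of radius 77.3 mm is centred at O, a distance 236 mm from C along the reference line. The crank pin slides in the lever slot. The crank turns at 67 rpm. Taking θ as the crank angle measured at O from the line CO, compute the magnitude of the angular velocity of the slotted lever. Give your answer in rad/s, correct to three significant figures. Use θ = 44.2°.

ω = 7.016 rad/s (from 67 rpm).
Crank pin A relative to C: A = (d + r cosθ, r sinθ); lever angle φ = atan2(r sinθ, d + r cosθ).
Differentiating tanφ: φ̇ = rω(d cosθ + r)/(d² + r² + 2dr cosθ).
d² + r² + 2dr cosθ = |CA|² = 0.0878282 m²;  d cosθ + r = +0.24649 m.
|ω_lever| = |0.0773·7.016·+0.24649| / 0.0878282 = 1.5221 rad/s.

1.52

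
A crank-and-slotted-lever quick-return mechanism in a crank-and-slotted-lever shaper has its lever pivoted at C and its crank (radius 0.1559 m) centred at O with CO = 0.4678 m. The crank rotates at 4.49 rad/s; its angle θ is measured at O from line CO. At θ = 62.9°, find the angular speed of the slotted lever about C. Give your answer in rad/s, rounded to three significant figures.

0.834

ω = 4.49 rad/s
Crank pin A relative to C: A = (d + r cosθ, r sinθ); lever angle φ = atan2(r sinθ, d + r cosθ).
Differentiating tanφ: φ̇ = rω(d cosθ + r)/(d² + r² + 2dr cosθ).
d² + r² + 2dr cosθ = |CA|² = 0.309587 m²;  d cosθ + r = +0.369 m.
|ω_lever| = |0.1559·4.49·+0.369| / 0.309587 = 0.83433 rad/s.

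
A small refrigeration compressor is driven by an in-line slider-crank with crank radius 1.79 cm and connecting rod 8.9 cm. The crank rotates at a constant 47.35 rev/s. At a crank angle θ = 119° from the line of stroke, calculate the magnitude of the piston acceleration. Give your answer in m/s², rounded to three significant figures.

ω = 2π·47.4 = 297.5 rad/s
x(θ) = r cosθ + √(L² − r² sin²θ); with ω constant, a = ω²·d²x/dθ².
d²x/dθ² = −r cosθ − r²(cos2θ)/√u − r⁴ sin²2θ/(4u^{3/2}),  u = L² − r² sin²θ = 0.0076759 m².
Substituting r = 0.0179 m, L = 0.089 m, θ = 119°: d²x/dθ² = +0.010589 m.
a = ω²·d²x/dθ² = (297.5)²·(+0.010589) = +937.22 m/s²;  |a| = 937.22 m/s².

937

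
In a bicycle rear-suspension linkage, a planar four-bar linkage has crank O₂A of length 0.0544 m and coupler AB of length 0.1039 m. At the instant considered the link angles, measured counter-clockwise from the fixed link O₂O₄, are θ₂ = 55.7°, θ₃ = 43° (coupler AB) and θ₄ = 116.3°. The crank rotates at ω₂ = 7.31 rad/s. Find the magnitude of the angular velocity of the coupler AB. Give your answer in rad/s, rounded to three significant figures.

ω₂ = 7.31 rad/s
Differentiating the loop-closure r₂e^{iθ₂}+r₃e^{iθ₃}=r₁+r₄e^{iθ₄} gives r₂ω₂e^{iθ₂}+r₃ω₃e^{iθ₃}=r₄ω₄e^{iθ₄}.
Eliminating the other unknown: ω₃ = r₂ω₂ sin(θ₄−θ₂) / [r₃ sin(θ₃−θ₄)].
Numerator sine = +0.87121; denominator sine = -0.95782.
Result = 0.0544·7.31·(+0.87121) / (0.1039·(-0.95782)) = -3.4813 rad/s; magnitude 3.4813 rad/s.

3.48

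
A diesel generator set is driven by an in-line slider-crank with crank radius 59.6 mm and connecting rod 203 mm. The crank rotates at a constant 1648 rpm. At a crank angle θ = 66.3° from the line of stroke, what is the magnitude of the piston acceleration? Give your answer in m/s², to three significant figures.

ω = 2π·1648/60 = 172.6 rad/s
x(θ) = r cosθ + √(L² − r² sin²θ); with ω constant, a = ω²·d²x/dθ².
d²x/dθ² = −r cosθ − r²(cos2θ)/√u − r⁴ sin²2θ/(4u^{3/2}),  u = L² − r² sin²θ = 0.0382307 m².
Substituting r = 0.0596 m, L = 0.203 m, θ = 66.3°: d²x/dθ² = -0.011888 m.
a = ω²·d²x/dθ² = (172.6)²·(-0.011888) = -354.06 m/s²;  |a| = 354.06 m/s².

354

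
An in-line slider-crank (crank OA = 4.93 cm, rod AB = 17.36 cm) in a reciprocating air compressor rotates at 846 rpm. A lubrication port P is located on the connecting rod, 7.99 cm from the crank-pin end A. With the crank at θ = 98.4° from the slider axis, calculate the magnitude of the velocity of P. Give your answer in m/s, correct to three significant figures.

4.25

ω = 88.59 rad/s.  Crank-pin speed |V_A| = rω = 4.3676 m/s, perpendicular to OA.
Rod angle: sinφ = −(r/L) sinθ ⇒ φ = -16.316°; ω_rod = −rω cosθ/√(L²−r²sin²θ) = +3.8296 rad/s.
V_P = V_A + ω_rod × AP, with AP = 0.0799 m along the rod.
Components: V_Px = −rω sinθ − a·ω_rod·sinφ = -4.2348 m/s;  V_Py = rω cosθ + a·ω_rod·cosφ = -0.34438 m/s.
|V_P| = √(V_Px² + V_Py²) = 4.2488 m/s.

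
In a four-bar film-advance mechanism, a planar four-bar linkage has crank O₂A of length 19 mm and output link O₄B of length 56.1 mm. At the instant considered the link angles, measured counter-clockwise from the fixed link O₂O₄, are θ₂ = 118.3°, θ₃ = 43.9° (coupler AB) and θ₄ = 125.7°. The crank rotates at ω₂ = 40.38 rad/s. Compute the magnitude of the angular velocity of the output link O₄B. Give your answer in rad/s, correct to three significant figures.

13.3

ω₂ = 40.38 rad/s
Differentiating the loop-closure r₂e^{iθ₂}+r₃e^{iθ₃}=r₁+r₄e^{iθ₄} gives r₂ω₂e^{iθ₂}+r₃ω₃e^{iθ₃}=r₄ω₄e^{iθ₄}.
Eliminating the other unknown: ω₄ = r₂ω₂ sin(θ₂−θ₃) / [r₄ sin(θ₄−θ₃)].
Numerator sine = +0.96316; denominator sine = +0.98978.
Result = 0.019·40.38·(+0.96316) / (0.0561·(+0.98978)) = +13.308 rad/s; magnitude 13.308 rad/s.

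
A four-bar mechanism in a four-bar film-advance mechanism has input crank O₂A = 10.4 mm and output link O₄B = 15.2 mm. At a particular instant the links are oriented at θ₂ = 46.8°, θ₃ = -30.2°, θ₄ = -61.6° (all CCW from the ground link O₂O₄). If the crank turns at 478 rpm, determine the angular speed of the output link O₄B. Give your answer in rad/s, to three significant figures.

ω₂ = 50.06 rad/s (from 478 rpm).
Differentiating the loop-closure r₂e^{iθ₂}+r₃e^{iθ₃}=r₁+r₄e^{iθ₄} gives r₂ω₂e^{iθ₂}+r₃ω₃e^{iθ₃}=r₄ω₄e^{iθ₄}.
Eliminating the other unknown: ω₄ = r₂ω₂ sin(θ₂−θ₃) / [r₄ sin(θ₄−θ₃)].
Numerator sine = +0.97437; denominator sine = -0.52101.
Result = 0.0104·50.06·(+0.97437) / (0.0152·(-0.52101)) = -64.051 rad/s; magnitude 64.051 rad/s.

64.1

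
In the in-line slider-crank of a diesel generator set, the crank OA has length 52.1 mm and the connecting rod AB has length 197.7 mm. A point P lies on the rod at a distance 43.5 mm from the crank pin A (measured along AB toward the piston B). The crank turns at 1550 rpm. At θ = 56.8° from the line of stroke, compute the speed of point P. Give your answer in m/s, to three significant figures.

8.15

ω = 162.3 rad/s.  Crank-pin speed |V_A| = rω = 8.4566 m/s, perpendicular to OA.
Rod angle: sinφ = −(r/L) sinθ ⇒ φ = -12.739°; ω_rod = −rω cosθ/√(L²−r²sin²θ) = -24.013 rad/s.
V_P = V_A + ω_rod × AP, with AP = 0.0435 m along the rod.
Components: V_Px = −rω sinθ − a·ω_rod·sinφ = -7.3066 m/s;  V_Py = rω cosθ + a·ω_rod·cosφ = +3.6117 m/s.
|V_P| = √(V_Px² + V_Py²) = 8.1505 m/s.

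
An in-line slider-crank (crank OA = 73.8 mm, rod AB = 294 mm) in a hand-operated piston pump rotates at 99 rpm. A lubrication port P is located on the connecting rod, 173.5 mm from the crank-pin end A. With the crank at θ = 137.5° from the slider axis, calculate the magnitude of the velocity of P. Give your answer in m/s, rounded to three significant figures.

0.514

ω = 10.37 rad/s.  Crank-pin speed |V_A| = rω = 0.7651 m/s, perpendicular to OA.
Rod angle: sinφ = −(r/L) sinθ ⇒ φ = -9.764°; ω_rod = −rω cosθ/√(L²−r²sin²θ) = +1.9469 rad/s.
V_P = V_A + ω_rod × AP, with AP = 0.1735 m along the rod.
Components: V_Px = −rω sinθ − a·ω_rod·sinφ = -0.45961 m/s;  V_Py = rω cosθ + a·ω_rod·cosφ = -0.2312 m/s.
|V_P| = √(V_Px² + V_Py²) = 0.51449 m/s.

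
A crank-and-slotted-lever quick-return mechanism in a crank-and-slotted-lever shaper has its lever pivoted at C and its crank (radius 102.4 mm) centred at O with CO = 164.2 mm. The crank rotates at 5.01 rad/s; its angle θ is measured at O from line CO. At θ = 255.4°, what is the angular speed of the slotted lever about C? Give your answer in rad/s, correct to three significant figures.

ω = 5.01 rad/s
Crank pin A relative to C: A = (d + r cosθ, r sinθ); lever angle φ = atan2(r sinθ, d + r cosθ).
Differentiating tanφ: φ̇ = rω(d cosθ + r)/(d² + r² + 2dr cosθ).
d² + r² + 2dr cosθ = |CA|² = 0.0289708 m²;  d cosθ + r = +0.06101 m.
|ω_lever| = |0.1024·5.01·+0.06101| / 0.0289708 = 1.0804 rad/s.

1.08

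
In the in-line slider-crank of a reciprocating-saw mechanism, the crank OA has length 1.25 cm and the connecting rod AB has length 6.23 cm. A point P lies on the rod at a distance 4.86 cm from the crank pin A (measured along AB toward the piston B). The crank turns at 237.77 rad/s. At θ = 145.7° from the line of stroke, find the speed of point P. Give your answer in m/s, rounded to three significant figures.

1.55

ω = 237.8 rad/s.  Crank-pin speed |V_A| = rω = 2.9721 m/s, perpendicular to OA.
Rod angle: sinφ = −(r/L) sinθ ⇒ φ = -6.492°; ω_rod = −rω cosθ/√(L²−r²sin²θ) = +39.665 rad/s.
V_P = V_A + ω_rod × AP, with AP = 0.0486 m along the rod.
Components: V_Px = −rω sinθ − a·ω_rod·sinφ = -1.4569 m/s;  V_Py = rω cosθ + a·ω_rod·cosφ = -0.53992 m/s.
|V_P| = √(V_Px² + V_Py²) = 1.5537 m/s.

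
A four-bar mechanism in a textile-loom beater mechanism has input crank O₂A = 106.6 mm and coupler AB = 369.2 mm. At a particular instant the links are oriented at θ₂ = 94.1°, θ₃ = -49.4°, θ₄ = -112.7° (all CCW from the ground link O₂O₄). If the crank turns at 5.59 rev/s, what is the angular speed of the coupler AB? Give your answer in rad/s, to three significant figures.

5.12

ω₂ = 35.12 rad/s (from 5.59 rev/s).
Differentiating the loop-closure r₂e^{iθ₂}+r₃e^{iθ₃}=r₁+r₄e^{iθ₄} gives r₂ω₂e^{iθ₂}+r₃ω₃e^{iθ₃}=r₄ω₄e^{iθ₄}.
Eliminating the other unknown: ω₃ = r₂ω₂ sin(θ₄−θ₂) / [r₃ sin(θ₃−θ₄)].
Numerator sine = +0.45088; denominator sine = +0.89337.
Result = 0.1066·35.12·(+0.45088) / (0.3692·(+0.89337)) = +5.1182 rad/s; magnitude 5.1182 rad/s.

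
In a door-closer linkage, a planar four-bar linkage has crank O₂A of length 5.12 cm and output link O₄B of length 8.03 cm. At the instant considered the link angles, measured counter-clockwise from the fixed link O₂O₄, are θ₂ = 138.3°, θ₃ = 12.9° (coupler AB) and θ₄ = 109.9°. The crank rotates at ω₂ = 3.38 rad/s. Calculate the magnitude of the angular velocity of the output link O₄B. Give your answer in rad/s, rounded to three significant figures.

ω₂ = 3.38 rad/s
Differentiating the loop-closure r₂e^{iθ₂}+r₃e^{iθ₃}=r₁+r₄e^{iθ₄} gives r₂ω₂e^{iθ₂}+r₃ω₃e^{iθ₃}=r₄ω₄e^{iθ₄}.
Eliminating the other unknown: ω₄ = r₂ω₂ sin(θ₂−θ₃) / [r₄ sin(θ₄−θ₃)].
Numerator sine = +0.81513; denominator sine = +0.99255.
Result = 0.0512·3.38·(+0.81513) / (0.0803·(+0.99255)) = +1.7699 rad/s; magnitude 1.7699 rad/s.

1.77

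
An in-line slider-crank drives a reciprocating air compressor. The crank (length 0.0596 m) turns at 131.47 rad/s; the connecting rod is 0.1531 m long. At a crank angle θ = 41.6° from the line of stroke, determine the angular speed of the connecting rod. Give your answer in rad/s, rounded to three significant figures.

ω = 131.5 rad/s
The rod makes angle φ with the slider axis where L sinφ = r sinθ; differentiating, L cosφ·φ̇ = r ω cosθ.
L cosφ = √(L² − r² sin²θ) = 0.1479 m.
|ω_rod| = r ω |cosθ| / √(L² − r² sin²θ) = 0.0596·131.5·0.74780/0.1479 = 39.618 rad/s.

39.6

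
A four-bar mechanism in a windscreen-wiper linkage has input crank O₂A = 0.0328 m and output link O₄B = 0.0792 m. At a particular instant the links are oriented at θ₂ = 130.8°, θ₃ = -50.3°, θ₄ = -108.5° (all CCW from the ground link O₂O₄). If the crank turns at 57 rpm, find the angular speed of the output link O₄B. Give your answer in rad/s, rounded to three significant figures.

ω₂ = 5.969 rad/s (from 57 rpm).
Differentiating the loop-closure r₂e^{iθ₂}+r₃e^{iθ₃}=r₁+r₄e^{iθ₄} gives r₂ω₂e^{iθ₂}+r₃ω₃e^{iθ₃}=r₄ω₄e^{iθ₄}.
Eliminating the other unknown: ω₄ = r₂ω₂ sin(θ₂−θ₃) / [r₄ sin(θ₄−θ₃)].
Numerator sine = -0.01920; denominator sine = -0.84989.
Result = 0.0328·5.969·(-0.01920) / (0.0792·(-0.84989)) = +0.055838 rad/s; magnitude 0.055838 rad/s.

0.0558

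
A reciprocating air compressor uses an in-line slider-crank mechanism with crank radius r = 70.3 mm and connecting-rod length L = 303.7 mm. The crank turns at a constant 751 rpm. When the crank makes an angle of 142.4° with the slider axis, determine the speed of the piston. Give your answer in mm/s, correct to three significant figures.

ω = 2π·751/60 = 78.64 rad/s
For an in-line slider-crank, x = r cosθ + √(L² − r² sin²θ), so v = −rω sinθ·[1 + r cosθ/√(L² − r² sin²θ)].
With r = 0.0703 m, L = 0.3037 m, θ = 142.4°: √(L² − r² sin²θ) = 0.30066 m.
v = −0.0703·78.64·0.61015·[1 + 0.0703·-0.79229/0.30066] = -2.7484 m/s.
|v| = 2.7484 m/s = 2748.4 mm/s.

2750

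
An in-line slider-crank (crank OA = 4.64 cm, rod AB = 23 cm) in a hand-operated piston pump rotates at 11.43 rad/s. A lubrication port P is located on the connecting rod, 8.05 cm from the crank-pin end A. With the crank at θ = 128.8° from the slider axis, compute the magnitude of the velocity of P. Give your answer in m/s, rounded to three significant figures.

0.450

ω = 11.43 rad/s.  Crank-pin speed |V_A| = rω = 0.53035 m/s, perpendicular to OA.
Rod angle: sinφ = −(r/L) sinθ ⇒ φ = -9.046°; ω_rod = −rω cosθ/√(L²−r²sin²θ) = +1.4631 rad/s.
V_P = V_A + ω_rod × AP, with AP = 0.0805 m along the rod.
Components: V_Px = −rω sinθ − a·ω_rod·sinφ = -0.39481 m/s;  V_Py = rω cosθ + a·ω_rod·cosφ = -0.21601 m/s.
|V_P| = √(V_Px² + V_Py²) = 0.45004 m/s.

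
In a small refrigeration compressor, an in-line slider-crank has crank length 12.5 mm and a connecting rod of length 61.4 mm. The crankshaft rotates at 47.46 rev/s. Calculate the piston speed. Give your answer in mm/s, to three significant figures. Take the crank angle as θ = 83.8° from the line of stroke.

ω = 2π·47.5 = 298.2 rad/s
For an in-line slider-crank, x = r cosθ + √(L² − r² sin²θ), so v = −rω sinθ·[1 + r cosθ/√(L² − r² sin²θ)].
With r = 0.0125 m, L = 0.0614 m, θ = 83.8°: √(L² − r² sin²θ) = 0.060129 m.
v = −0.0125·298.2·0.99415·[1 + 0.0125·0.10800/0.060129] = -3.7889 m/s.
|v| = 3.7889 m/s = 3788.9 mm/s.

3790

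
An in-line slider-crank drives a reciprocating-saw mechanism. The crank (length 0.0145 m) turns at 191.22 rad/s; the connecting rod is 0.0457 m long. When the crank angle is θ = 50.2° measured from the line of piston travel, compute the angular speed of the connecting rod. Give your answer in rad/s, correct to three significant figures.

40.0

ω = 191.2 rad/s
The rod makes angle φ with the slider axis where L sinφ = r sinθ; differentiating, L cosφ·φ̇ = r ω cosθ.
L cosφ = √(L² − r² sin²θ) = 0.044321 m.
|ω_rod| = r ω |cosθ| / √(L² − r² sin²θ) = 0.0145·191.2·0.64011/0.044321 = 40.044 rad/s.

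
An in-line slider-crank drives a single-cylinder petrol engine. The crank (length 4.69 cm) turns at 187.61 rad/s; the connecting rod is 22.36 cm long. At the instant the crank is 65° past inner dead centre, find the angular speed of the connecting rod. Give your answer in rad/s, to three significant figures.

ω = 187.6 rad/s
The rod makes angle φ with the slider axis where L sinφ = r sinθ; differentiating, L cosφ·φ̇ = r ω cosθ.
L cosφ = √(L² − r² sin²θ) = 0.21952 m.
|ω_rod| = r ω |cosθ| / √(L² − r² sin²θ) = 0.0469·187.6·0.42262/0.21952 = 16.939 rad/s.

16.9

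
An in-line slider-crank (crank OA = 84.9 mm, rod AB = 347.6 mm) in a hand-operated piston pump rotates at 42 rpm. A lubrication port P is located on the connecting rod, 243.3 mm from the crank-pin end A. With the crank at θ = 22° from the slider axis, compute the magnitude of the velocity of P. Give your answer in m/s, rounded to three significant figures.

ω = 4.398 rad/s.  Crank-pin speed |V_A| = rω = 0.37341 m/s, perpendicular to OA.
Rod angle: sinφ = −(r/L) sinθ ⇒ φ = -5.250°; ω_rod = −rω cosθ/√(L²−r²sin²θ) = -1.0002 rad/s.
V_P = V_A + ω_rod × AP, with AP = 0.2433 m along the rod.
Components: V_Px = −rω sinθ − a·ω_rod·sinφ = -0.16215 m/s;  V_Py = rω cosθ + a·ω_rod·cosφ = +0.10389 m/s.
|V_P| = √(V_Px² + V_Py²) = 0.19257 m/s.

0.193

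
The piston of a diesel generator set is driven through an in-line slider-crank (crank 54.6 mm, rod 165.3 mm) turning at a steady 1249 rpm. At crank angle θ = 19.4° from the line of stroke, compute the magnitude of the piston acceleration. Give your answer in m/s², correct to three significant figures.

ω = 2π·1249/60 = 130.8 rad/s
x(θ) = r cosθ + √(L² − r² sin²θ); with ω constant, a = ω²·d²x/dθ².
d²x/dθ² = −r cosθ − r²(cos2θ)/√u − r⁴ sin²2θ/(4u^{3/2}),  u = L² − r² sin²θ = 0.0269952 m².
Substituting r = 0.0546 m, L = 0.1653 m, θ = 19.4°: d²x/dθ² = -0.065837 m.
a = ω²·d²x/dθ² = (130.8)²·(-0.065837) = -1126.3 m/s²;  |a| = 1126.3 m/s².

1130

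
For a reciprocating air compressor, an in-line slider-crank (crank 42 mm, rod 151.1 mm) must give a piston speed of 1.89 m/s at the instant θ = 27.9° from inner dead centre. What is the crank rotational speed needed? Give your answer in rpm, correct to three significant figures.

736

For an in-line slider-crank, |v_piston| = rω|sinθ|·[1 + r cosθ/√(L² − r² sin²θ)].
With r = 0.042 m, L = 0.1511 m, θ = 27.9°: the bracketed kinematic factor |dx/dθ| = 0.024522 m.
ω = v/|dx/dθ| = 1.89/0.024522 = 77.073 rad/s.
N = 60ω/(2π) = 735.99 rpm.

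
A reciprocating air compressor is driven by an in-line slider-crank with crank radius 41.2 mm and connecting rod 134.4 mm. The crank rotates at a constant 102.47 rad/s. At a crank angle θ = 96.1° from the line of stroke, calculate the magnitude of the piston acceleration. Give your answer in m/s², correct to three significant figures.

ω = 102.5 rad/s
x(θ) = r cosθ + √(L² − r² sin²θ); with ω constant, a = ω²·d²x/dθ².
d²x/dθ² = −r cosθ − r²(cos2θ)/√u − r⁴ sin²2θ/(4u^{3/2}),  u = L² − r² sin²θ = 0.0163851 m².
Substituting r = 0.0412 m, L = 0.1344 m, θ = 96.1°: d²x/dθ² = +0.017324 m.
a = ω²·d²x/dθ² = (102.5)²·(+0.017324) = +181.9 m/s²;  |a| = 181.9 m/s².

182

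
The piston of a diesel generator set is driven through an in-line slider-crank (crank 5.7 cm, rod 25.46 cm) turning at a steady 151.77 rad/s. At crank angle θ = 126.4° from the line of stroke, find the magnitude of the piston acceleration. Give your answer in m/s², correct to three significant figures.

ω = 151.8 rad/s
x(θ) = r cosθ + √(L² − r² sin²θ); with ω constant, a = ω²·d²x/dθ².
d²x/dθ² = −r cosθ − r²(cos2θ)/√u − r⁴ sin²2θ/(4u^{3/2}),  u = L² − r² sin²θ = 0.0627163 m².
Substituting r = 0.057 m, L = 0.2546 m, θ = 126.4°: d²x/dθ² = +0.037508 m.
a = ω²·d²x/dθ² = (151.8)²·(+0.037508) = +863.96 m/s²;  |a| = 863.96 m/s².

864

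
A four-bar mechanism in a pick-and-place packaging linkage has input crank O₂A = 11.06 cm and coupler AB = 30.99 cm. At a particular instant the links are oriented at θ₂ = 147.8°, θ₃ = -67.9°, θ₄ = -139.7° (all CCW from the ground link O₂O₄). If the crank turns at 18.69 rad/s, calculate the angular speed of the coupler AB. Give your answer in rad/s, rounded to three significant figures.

6.70

ω₂ = 18.69 rad/s
Differentiating the loop-closure r₂e^{iθ₂}+r₃e^{iθ₃}=r₁+r₄e^{iθ₄} gives r₂ω₂e^{iθ₂}+r₃ω₃e^{iθ₃}=r₄ω₄e^{iθ₄}.
Eliminating the other unknown: ω₃ = r₂ω₂ sin(θ₄−θ₂) / [r₃ sin(θ₃−θ₄)].
Numerator sine = +0.95372; denominator sine = +0.94997.
Result = 0.1106·18.69·(+0.95372) / (0.3099·(+0.94997)) = +6.6966 rad/s; magnitude 6.6966 rad/s.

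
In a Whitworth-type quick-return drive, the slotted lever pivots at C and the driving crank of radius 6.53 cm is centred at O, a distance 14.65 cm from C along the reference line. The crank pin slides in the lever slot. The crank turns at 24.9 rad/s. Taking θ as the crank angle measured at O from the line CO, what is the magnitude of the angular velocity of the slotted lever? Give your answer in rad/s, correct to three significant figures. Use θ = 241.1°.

0.543

ω = 24.9 rad/s
Crank pin A relative to C: A = (d + r cosθ, r sinθ); lever angle φ = atan2(r sinθ, d + r cosθ).
Differentiating tanφ: φ̇ = rω(d cosθ + r)/(d² + r² + 2dr cosθ).
d² + r² + 2dr cosθ = |CA|² = 0.0164797 m²;  d cosθ + r = -0.0055009 m.
|ω_lever| = |0.0653·24.9·-0.0055009| / 0.0164797 = 0.54274 rad/s.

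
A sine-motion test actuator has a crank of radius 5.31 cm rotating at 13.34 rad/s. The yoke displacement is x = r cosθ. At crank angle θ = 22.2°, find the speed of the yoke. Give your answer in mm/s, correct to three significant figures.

268

ω = 13.34 rad/s
x = r cosθ ⇒ ẋ = −rω sinθ.
|v| = rω|sinθ| = 0.0531·13.34·|sin 22.2°| = 0.26765 m/s = 267.65 mm/s.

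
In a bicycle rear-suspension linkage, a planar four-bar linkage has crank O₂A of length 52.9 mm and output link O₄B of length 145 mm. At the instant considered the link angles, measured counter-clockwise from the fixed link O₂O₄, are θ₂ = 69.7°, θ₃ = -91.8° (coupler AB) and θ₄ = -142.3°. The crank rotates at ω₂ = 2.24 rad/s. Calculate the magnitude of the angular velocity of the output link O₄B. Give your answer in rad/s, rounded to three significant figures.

ω₂ = 2.24 rad/s
Differentiating the loop-closure r₂e^{iθ₂}+r₃e^{iθ₃}=r₁+r₄e^{iθ₄} gives r₂ω₂e^{iθ₂}+r₃ω₃e^{iθ₃}=r₄ω₄e^{iθ₄}.
Eliminating the other unknown: ω₄ = r₂ω₂ sin(θ₂−θ₃) / [r₄ sin(θ₄−θ₃)].
Numerator sine = +0.31730; denominator sine = -0.77162.
Result = 0.0529·2.24·(+0.31730) / (0.145·(-0.77162)) = -0.33605 rad/s; magnitude 0.33605 rad/s.

0.336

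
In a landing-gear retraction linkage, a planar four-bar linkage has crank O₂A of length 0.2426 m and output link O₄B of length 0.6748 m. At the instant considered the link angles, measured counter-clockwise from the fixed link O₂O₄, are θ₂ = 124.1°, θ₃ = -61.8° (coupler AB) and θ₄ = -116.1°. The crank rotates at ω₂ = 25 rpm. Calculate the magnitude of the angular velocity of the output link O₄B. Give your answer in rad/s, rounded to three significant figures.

ω₂ = 2.618 rad/s (from 25 rpm).
Differentiating the loop-closure r₂e^{iθ₂}+r₃e^{iθ₃}=r₁+r₄e^{iθ₄} gives r₂ω₂e^{iθ₂}+r₃ω₃e^{iθ₃}=r₄ω₄e^{iθ₄}.
Eliminating the other unknown: ω₄ = r₂ω₂ sin(θ₂−θ₃) / [r₄ sin(θ₄−θ₃)].
Numerator sine = -0.10279; denominator sine = -0.81208.
Result = 0.2426·2.618·(-0.10279) / (0.6748·(-0.81208)) = +0.11914 rad/s; magnitude 0.11914 rad/s.

0.119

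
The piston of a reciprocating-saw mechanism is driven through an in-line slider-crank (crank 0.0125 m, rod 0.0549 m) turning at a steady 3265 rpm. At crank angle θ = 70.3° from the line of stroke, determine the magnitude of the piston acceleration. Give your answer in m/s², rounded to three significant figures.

231

ω = 2π·3265/60 = 341.9 rad/s
x(θ) = r cosθ + √(L² − r² sin²θ); with ω constant, a = ω²·d²x/dθ².
d²x/dθ² = −r cosθ − r²(cos2θ)/√u − r⁴ sin²2θ/(4u^{3/2}),  u = L² − r² sin²θ = 0.00287552 m².
Substituting r = 0.0125 m, L = 0.0549 m, θ = 70.3°: d²x/dθ² = -0.001978 m.
a = ω²·d²x/dθ² = (341.9)²·(-0.001978) = -231.24 m/s²;  |a| = 231.24 m/s².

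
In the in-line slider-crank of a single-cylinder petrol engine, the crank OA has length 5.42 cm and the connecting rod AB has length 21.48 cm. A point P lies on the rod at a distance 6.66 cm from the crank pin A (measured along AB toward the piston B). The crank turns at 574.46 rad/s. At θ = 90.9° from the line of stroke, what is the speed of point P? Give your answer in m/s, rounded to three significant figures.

ω = 574.5 rad/s.  Crank-pin speed |V_A| = rω = 31.136 m/s, perpendicular to OA.
Rod angle: sinφ = −(r/L) sinθ ⇒ φ = -14.613°; ω_rod = −rω cosθ/√(L²−r²sin²θ) = +2.3529 rad/s.
V_P = V_A + ω_rod × AP, with AP = 0.0666 m along the rod.
Components: V_Px = −rω sinθ − a·ω_rod·sinφ = -31.092 m/s;  V_Py = rω cosθ + a·ω_rod·cosφ = -0.33742 m/s.
|V_P| = √(V_Px² + V_Py²) = 31.094 m/s.

31.1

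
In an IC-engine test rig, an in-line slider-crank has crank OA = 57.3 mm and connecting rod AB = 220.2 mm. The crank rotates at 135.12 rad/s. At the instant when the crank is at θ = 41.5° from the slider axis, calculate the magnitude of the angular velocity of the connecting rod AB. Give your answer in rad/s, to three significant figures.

ω = 135.1 rad/s
The rod makes angle φ with the slider axis where L sinφ = r sinθ; differentiating, L cosφ·φ̇ = r ω cosθ.
L cosφ = √(L² − r² sin²θ) = 0.2169 m.
|ω_rod| = r ω |cosθ| / √(L² − r² sin²θ) = 0.0573·135.1·0.74896/0.2169 = 26.734 rad/s.

26.7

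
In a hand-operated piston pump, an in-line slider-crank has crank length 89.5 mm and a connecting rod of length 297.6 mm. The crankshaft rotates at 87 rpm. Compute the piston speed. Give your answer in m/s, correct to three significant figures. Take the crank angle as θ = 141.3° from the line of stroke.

0.388

ω = 2π·87/60 = 9.111 rad/s
For an in-line slider-crank, x = r cosθ + √(L² − r² sin²θ), so v = −rω sinθ·[1 + r cosθ/√(L² − r² sin²θ)].
With r = 0.0895 m, L = 0.2976 m, θ = 141.3°: √(L² − r² sin²θ) = 0.29229 m.
v = −0.0895·9.111·0.62524·[1 + 0.0895·-0.78043/0.29229] = -0.38799 m/s.
|v| = 0.38799 m/s.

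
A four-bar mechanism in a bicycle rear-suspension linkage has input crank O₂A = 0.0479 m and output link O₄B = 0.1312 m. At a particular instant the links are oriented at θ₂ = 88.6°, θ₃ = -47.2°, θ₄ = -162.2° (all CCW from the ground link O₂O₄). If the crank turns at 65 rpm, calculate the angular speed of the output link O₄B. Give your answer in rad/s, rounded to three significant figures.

1.91

ω₂ = 6.807 rad/s (from 65 rpm).
Differentiating the loop-closure r₂e^{iθ₂}+r₃e^{iθ₃}=r₁+r₄e^{iθ₄} gives r₂ω₂e^{iθ₂}+r₃ω₃e^{iθ₃}=r₄ω₄e^{iθ₄}.
Eliminating the other unknown: ω₄ = r₂ω₂ sin(θ₂−θ₃) / [r₄ sin(θ₄−θ₃)].
Numerator sine = +0.69717; denominator sine = -0.90631.
Result = 0.0479·6.807·(+0.69717) / (0.1312·(-0.90631)) = -1.9116 rad/s; magnitude 1.9116 rad/s.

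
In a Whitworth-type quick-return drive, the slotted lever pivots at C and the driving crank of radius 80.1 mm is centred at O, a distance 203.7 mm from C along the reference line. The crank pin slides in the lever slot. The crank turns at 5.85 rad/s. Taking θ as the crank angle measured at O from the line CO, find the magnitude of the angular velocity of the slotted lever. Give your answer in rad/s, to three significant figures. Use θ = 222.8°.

1.36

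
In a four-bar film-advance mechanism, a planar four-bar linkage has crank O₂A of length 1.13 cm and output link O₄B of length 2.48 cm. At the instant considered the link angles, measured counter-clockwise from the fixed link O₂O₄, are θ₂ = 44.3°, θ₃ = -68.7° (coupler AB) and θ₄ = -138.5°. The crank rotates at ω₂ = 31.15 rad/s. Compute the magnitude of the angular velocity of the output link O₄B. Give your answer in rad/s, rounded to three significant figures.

13.9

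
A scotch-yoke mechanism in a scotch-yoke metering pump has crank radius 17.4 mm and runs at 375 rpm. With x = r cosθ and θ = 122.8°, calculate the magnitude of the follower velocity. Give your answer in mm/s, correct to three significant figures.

574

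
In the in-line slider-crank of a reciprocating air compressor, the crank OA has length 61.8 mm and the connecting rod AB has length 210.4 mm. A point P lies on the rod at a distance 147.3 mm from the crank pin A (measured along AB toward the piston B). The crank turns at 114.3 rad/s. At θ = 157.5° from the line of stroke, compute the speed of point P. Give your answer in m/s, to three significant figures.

2.93

ω = 114.3 rad/s.  Crank-pin speed |V_A| = rω = 7.0637 m/s, perpendicular to OA.
Rod angle: sinφ = −(r/L) sinθ ⇒ φ = -6.454°; ω_rod = −rω cosθ/√(L²−r²sin²θ) = +31.215 rad/s.
V_P = V_A + ω_rod × AP, with AP = 0.1473 m along the rod.
Components: V_Px = −rω sinθ − a·ω_rod·sinφ = -2.1863 m/s;  V_Py = rω cosθ + a·ω_rod·cosφ = -1.9572 m/s.
|V_P| = √(V_Px² + V_Py²) = 2.9344 m/s.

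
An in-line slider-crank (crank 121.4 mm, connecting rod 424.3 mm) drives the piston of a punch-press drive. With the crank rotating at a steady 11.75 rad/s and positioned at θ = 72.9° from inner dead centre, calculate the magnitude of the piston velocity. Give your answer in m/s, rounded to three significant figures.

ω = 11.75 rad/s
For an in-line slider-crank, x = r cosθ + √(L² − r² sin²θ), so v = −rω sinθ·[1 + r cosθ/√(L² − r² sin²θ)].
With r = 0.1214 m, L = 0.4243 m, θ = 72.9°: √(L² − r² sin²θ) = 0.40813 m.
v = −0.1214·11.75·0.95579·[1 + 0.1214·0.29404/0.40813] = -1.4826 m/s.
|v| = 1.4826 m/s.

1.48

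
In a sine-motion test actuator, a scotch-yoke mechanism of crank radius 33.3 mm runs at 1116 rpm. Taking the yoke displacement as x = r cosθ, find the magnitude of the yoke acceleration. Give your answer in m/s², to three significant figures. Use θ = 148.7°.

389

ω = 116.9 rad/s (from 1116 rpm).
x = r cosθ ⇒ ẍ = −rω² cosθ (ω constant).
|a| = rω²|cosθ| = 0.0333·(116.9)²·|cos 148.7°| = 388.62 m/s².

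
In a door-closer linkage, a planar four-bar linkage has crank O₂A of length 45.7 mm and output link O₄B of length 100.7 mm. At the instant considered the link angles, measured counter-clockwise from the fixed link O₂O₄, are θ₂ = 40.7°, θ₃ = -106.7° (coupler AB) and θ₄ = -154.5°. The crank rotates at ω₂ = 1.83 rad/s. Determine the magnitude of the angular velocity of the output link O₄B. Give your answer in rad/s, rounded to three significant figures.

ω₂ = 1.83 rad/s
Differentiating the loop-closure r₂e^{iθ₂}+r₃e^{iθ₃}=r₁+r₄e^{iθ₄} gives r₂ω₂e^{iθ₂}+r₃ω₃e^{iθ₃}=r₄ω₄e^{iθ₄}.
Eliminating the other unknown: ω₄ = r₂ω₂ sin(θ₂−θ₃) / [r₄ sin(θ₄−θ₃)].
Numerator sine = +0.53877; denominator sine = -0.74080.
Result = 0.0457·1.83·(+0.53877) / (0.1007·(-0.74080)) = -0.604 rad/s; magnitude 0.604 rad/s.

0.604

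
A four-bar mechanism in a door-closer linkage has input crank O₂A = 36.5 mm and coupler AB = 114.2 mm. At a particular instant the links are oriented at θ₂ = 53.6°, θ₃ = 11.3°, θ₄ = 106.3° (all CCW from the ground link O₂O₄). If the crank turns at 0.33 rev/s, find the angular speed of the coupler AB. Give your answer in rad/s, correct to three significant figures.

0.529

ω₂ = 2.073 rad/s (from 0.33 rev/s).
Differentiating the loop-closure r₂e^{iθ₂}+r₃e^{iθ₃}=r₁+r₄e^{iθ₄} gives r₂ω₂e^{iθ₂}+r₃ω₃e^{iθ₃}=r₄ω₄e^{iθ₄}.
Eliminating the other unknown: ω₃ = r₂ω₂ sin(θ₄−θ₂) / [r₃ sin(θ₃−θ₄)].
Numerator sine = +0.79547; denominator sine = -0.99619.
Result = 0.0365·2.073·(+0.79547) / (0.1142·(-0.99619)) = -0.52918 rad/s; magnitude 0.52918 rad/s.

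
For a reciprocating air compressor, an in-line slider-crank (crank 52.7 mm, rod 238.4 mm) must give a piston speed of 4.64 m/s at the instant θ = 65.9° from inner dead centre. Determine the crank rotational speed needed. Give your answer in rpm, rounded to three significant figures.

843

For an in-line slider-crank, |v_piston| = rω|sinθ|·[1 + r cosθ/√(L² − r² sin²θ)].
With r = 0.0527 m, L = 0.2384 m, θ = 65.9°: the bracketed kinematic factor |dx/dθ| = 0.05254 m.
ω = v/|dx/dθ| = 4.64/0.05254 = 88.314 rad/s.
N = 60ω/(2π) = 843.34 rpm.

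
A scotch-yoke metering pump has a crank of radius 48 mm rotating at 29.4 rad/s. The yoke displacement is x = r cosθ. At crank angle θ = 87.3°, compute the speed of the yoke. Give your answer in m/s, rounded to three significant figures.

ω = 29.4 rad/s
x = r cosθ ⇒ ẋ = −rω sinθ.
|v| = rω|sinθ| = 0.048·29.4·|sin 87.3°| = 1.4096 m/s.

1.41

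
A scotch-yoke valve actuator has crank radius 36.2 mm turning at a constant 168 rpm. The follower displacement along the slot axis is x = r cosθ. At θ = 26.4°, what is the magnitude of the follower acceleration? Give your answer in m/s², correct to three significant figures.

ω = 17.59 rad/s (from 168 rpm).
x = r cosθ ⇒ ẍ = −rω² cosθ (ω constant).
|a| = rω²|cosθ| = 0.0362·(17.59)²·|cos 26.4°| = 10.036 m/s².

10.0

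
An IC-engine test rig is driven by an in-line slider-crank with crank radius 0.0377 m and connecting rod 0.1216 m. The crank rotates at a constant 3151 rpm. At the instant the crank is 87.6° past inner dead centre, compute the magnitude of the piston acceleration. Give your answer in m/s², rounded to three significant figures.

1160

ω = 2π·3151/60 = 330 rad/s
x(θ) = r cosθ + √(L² − r² sin²θ); with ω constant, a = ω²·d²x/dθ².
d²x/dθ² = −r cosθ − r²(cos2θ)/√u − r⁴ sin²2θ/(4u^{3/2}),  u = L² − r² sin²θ = 0.0133678 m².
Substituting r = 0.0377 m, L = 0.1216 m, θ = 87.6°: d²x/dθ² = +0.010669 m.
a = ω²·d²x/dθ² = (330)²·(+0.010669) = +1161.6 m/s²;  |a| = 1161.6 m/s².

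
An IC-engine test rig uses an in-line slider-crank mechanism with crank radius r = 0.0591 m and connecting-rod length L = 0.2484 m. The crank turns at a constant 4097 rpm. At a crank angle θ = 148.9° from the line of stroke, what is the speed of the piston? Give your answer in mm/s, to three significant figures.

ω = 2π·4097/60 = 429 rad/s
For an in-line slider-crank, x = r cosθ + √(L² − r² sin²θ), so v = −rω sinθ·[1 + r cosθ/√(L² − r² sin²θ)].
With r = 0.0591 m, L = 0.2484 m, θ = 148.9°: √(L² − r² sin²θ) = 0.24652 m.
v = −0.0591·429·0.51653·[1 + 0.0591·-0.85627/0.24652] = -10.409 m/s.
|v| = 10.409 m/s = 10409 mm/s.

10400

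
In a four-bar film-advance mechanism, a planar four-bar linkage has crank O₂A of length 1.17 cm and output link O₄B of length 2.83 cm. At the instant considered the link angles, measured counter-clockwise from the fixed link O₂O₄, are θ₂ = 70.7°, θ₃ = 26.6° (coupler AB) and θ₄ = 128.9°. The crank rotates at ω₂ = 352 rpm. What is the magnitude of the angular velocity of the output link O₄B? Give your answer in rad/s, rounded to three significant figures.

ω₂ = 36.86 rad/s (from 352 rpm).
Differentiating the loop-closure r₂e^{iθ₂}+r₃e^{iθ₃}=r₁+r₄e^{iθ₄} gives r₂ω₂e^{iθ₂}+r₃ω₃e^{iθ₃}=r₄ω₄e^{iθ₄}.
Eliminating the other unknown: ω₄ = r₂ω₂ sin(θ₂−θ₃) / [r₄ sin(θ₄−θ₃)].
Numerator sine = +0.69591; denominator sine = +0.97705.
Result = 0.0117·36.86·(+0.69591) / (0.0283·(+0.97705)) = +10.855 rad/s; magnitude 10.855 rad/s.

10.9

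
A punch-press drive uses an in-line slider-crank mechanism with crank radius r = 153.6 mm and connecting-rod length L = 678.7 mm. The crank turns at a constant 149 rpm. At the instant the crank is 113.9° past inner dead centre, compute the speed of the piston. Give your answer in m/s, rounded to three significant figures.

ω = 2π·149/60 = 15.6 rad/s
For an in-line slider-crank, x = r cosθ + √(L² − r² sin²θ), so v = −rω sinθ·[1 + r cosθ/√(L² − r² sin²θ)].
With r = 0.1536 m, L = 0.6787 m, θ = 113.9°: √(L² − r² sin²θ) = 0.66401 m.
v = −0.1536·15.6·0.91425·[1 + 0.1536·-0.40514/0.66401] = -1.9858 m/s.
|v| = 1.9858 m/s.

1.99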